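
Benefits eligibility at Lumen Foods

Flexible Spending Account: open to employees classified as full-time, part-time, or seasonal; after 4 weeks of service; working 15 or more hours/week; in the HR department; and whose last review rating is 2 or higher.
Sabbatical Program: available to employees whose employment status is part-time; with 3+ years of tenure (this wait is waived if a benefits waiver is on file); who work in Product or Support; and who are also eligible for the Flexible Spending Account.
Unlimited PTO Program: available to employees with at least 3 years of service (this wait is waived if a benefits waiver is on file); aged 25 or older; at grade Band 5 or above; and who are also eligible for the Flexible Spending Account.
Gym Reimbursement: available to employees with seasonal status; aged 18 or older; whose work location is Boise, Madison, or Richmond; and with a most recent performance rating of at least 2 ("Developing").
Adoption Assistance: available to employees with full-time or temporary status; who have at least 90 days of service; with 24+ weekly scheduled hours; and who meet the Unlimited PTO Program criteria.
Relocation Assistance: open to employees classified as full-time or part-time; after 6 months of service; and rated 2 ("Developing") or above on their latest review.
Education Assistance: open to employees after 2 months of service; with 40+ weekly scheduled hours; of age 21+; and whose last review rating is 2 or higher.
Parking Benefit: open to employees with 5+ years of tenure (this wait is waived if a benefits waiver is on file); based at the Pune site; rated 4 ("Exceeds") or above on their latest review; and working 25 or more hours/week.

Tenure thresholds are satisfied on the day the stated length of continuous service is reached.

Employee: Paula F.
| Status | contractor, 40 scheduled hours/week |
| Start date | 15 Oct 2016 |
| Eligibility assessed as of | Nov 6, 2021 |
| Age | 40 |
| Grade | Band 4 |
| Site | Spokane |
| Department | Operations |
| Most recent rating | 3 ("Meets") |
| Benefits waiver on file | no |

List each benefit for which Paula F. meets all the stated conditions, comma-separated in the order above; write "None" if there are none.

Education Assistance

Service from 15 Oct 2016 to Nov 6, 2021: 1848 days.
Flexible Spending Account — status contractor ✗ (requires full-time, part-time, or seasonal) → not eligible.
Sabbatical Program — status contractor ✗ (requires part-time) → not eligible.
Unlimited PTO Program — no waiver, service 1848 days ≥ 3 years (≈1095 days) ✓; age 40 ≥ 25 ✓; grade Band 4 < Band 5 ✗ → not eligible.
Gym Reimbursement — status contractor ✗ (requires seasonal) → not eligible.
Adoption Assistance — status contractor ✗ (requires full-time or temporary) → not eligible.
Relocation Assistance — status contractor ✗ (requires full-time or part-time) → not eligible.
Education Assistance — service 1848 days ≥ 2 months (≈60 days) ✓; 40 hrs/wk ≥ 40 ✓; age 40 ≥ 21 ✓; rating 3 ≥ 2 ✓ → eligible.
Parking Benefit — no waiver, service 1848 days ≥ 5 years (≈1825 days) ✓; site Spokane ✗ (not Pune) → not eligible.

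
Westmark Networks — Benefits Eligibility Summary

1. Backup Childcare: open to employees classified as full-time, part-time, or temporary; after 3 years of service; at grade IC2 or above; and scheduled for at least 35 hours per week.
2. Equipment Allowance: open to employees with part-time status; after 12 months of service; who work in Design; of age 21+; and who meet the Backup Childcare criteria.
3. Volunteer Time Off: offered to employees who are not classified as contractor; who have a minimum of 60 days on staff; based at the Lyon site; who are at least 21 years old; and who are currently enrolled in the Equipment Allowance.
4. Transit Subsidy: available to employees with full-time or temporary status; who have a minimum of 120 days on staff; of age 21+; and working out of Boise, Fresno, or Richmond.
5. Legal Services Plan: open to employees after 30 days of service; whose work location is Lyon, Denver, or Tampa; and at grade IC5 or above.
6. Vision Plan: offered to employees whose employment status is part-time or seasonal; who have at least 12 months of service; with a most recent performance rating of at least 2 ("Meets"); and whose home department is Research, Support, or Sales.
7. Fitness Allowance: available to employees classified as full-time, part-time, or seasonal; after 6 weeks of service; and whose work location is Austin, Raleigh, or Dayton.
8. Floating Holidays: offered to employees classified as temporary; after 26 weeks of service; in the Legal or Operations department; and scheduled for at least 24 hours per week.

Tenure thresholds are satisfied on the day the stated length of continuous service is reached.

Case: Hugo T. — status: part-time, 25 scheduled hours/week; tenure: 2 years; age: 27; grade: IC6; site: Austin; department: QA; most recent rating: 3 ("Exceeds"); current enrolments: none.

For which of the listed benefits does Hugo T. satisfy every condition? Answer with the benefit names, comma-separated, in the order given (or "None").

Fitness Allowance

Backup Childcare — status part-time ✓; service 2 years < 3 years ✗ → not eligible.
Equipment Allowance — status part-time ✓; service 2 years ≥ 12 months (≈360 days) ✓; dept QA ✗ → not eligible.
Volunteer Time Off — status part-time ✓ (not excluded); service 2 years ≥ 60 days ✓; site Austin ✗ (not Lyon) → not eligible.
Transit Subsidy — status part-time ✗ (requires full-time or temporary) → not eligible.
Legal Services Plan — service 2 years ≥ 30 days ✓; site Austin ✗ (not Lyon, Denver, or Tampa) → not eligible.
Vision Plan — status part-time ✓; service 2 years ≥ 12 months (≈360 days) ✓; rating 3 ≥ 2 ✓; dept QA ✗ → not eligible.
Fitness Allowance — status part-time ✓; service 2 years ≥ 6 weeks (≈42 days) ✓; site Austin ✓ → eligible.
Floating Holidays — status part-time ✗ (requires temporary) → not eligible.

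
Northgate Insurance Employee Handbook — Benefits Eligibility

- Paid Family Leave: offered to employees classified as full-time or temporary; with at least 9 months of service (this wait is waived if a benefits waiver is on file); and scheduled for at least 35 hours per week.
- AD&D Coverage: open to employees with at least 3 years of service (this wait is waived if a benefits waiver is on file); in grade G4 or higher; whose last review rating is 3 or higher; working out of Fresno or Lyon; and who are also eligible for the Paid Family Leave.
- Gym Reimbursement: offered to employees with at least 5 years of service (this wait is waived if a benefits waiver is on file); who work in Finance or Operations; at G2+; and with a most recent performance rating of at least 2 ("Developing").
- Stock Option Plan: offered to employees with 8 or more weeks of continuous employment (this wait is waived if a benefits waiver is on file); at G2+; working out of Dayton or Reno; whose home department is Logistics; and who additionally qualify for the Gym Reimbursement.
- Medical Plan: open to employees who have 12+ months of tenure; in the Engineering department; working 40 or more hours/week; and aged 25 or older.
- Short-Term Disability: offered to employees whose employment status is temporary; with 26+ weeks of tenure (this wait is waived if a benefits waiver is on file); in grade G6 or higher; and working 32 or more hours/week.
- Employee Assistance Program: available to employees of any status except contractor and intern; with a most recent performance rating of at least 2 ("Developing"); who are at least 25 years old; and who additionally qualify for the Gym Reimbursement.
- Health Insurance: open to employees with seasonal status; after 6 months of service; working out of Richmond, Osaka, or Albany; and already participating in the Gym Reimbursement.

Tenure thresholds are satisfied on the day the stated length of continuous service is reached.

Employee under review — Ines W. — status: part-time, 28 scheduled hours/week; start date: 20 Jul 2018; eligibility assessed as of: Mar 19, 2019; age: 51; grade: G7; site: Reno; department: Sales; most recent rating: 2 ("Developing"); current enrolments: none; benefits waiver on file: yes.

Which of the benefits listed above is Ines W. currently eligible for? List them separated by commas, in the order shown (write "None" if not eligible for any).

None

Service from 20 Jul 2018 to Mar 19, 2019: 242 days.
Paid Family Leave — status part-time ✗ (requires full-time or temporary) → not eligible.
AD&D Coverage — benefits waiver on file ✓; grade G7 ≥ G4 ✓; rating 2 < 3 ✗ → not eligible.
Gym Reimbursement — benefits waiver on file ✓; dept Sales ✗ → not eligible.
Stock Option Plan — benefits waiver on file ✓; grade G7 ≥ G2 ✓; site Reno ✓; dept Sales ✗ → not eligible.
Medical Plan — service 242 days < 12 months (≈360 days) ✗ → not eligible.
Short-Term Disability — status part-time ✗ (requires temporary) → not eligible.
Employee Assistance Program — status part-time ✓ (not excluded); rating 2 ≥ 2 ✓; age 51 ≥ 25 ✓; not eligible for Gym Reimbursement ✗ → not eligible.
Health Insurance — status part-time ✗ (requires seasonal) → not eligible.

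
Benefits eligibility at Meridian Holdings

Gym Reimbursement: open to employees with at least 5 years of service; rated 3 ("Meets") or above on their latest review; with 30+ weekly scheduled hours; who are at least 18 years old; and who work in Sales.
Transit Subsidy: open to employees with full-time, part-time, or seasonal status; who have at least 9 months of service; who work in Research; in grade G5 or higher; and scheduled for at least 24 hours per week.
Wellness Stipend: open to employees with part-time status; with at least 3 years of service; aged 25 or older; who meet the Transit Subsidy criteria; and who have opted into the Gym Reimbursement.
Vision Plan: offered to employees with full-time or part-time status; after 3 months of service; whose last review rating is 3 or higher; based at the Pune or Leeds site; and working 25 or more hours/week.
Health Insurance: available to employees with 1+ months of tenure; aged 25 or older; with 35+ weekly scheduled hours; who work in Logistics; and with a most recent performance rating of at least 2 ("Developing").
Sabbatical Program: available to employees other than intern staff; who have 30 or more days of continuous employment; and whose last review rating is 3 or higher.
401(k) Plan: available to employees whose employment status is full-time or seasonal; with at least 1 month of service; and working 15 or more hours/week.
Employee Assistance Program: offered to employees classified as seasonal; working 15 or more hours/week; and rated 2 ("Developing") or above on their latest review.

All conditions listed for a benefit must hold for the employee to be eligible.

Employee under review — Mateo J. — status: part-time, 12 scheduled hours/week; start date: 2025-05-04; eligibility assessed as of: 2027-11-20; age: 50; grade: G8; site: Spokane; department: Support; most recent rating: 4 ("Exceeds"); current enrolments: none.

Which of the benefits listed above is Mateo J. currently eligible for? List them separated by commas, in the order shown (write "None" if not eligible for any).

Service from 2025-05-04 to 2027-11-20: 930 days.
Gym Reimbursement — service 930 days < 5 years (≈1825 days) ✗ → not eligible.
Transit Subsidy — status part-time ✓; service 930 days ≥ 9 months (≈270 days) ✓; dept Support ✗ → not eligible.
Wellness Stipend — status part-time ✓; service 930 days < 3 years (≈1095 days) ✗ → not eligible.
Vision Plan — status part-time ✓; service 930 days ≥ 3 months (≈90 days) ✓; rating 4 ≥ 3 ✓; site Spokane ✗ (not Pune or Leeds) → not eligible.
Health Insurance — service 930 days ≥ 1 month (≈30 days) ✓; age 50 ≥ 25 ✓; 12 hrs/wk < 35 ✗ → not eligible.
Sabbatical Program — status part-time ✓ (not excluded); service 930 days ≥ 30 days ✓; rating 4 ≥ 3 ✓ → eligible.
401(k) Plan — status part-time ✗ (requires full-time or seasonal) → not eligible.
Employee Assistance Program — status part-time ✗ (requires seasonal) → not eligible.

Sabbatical Program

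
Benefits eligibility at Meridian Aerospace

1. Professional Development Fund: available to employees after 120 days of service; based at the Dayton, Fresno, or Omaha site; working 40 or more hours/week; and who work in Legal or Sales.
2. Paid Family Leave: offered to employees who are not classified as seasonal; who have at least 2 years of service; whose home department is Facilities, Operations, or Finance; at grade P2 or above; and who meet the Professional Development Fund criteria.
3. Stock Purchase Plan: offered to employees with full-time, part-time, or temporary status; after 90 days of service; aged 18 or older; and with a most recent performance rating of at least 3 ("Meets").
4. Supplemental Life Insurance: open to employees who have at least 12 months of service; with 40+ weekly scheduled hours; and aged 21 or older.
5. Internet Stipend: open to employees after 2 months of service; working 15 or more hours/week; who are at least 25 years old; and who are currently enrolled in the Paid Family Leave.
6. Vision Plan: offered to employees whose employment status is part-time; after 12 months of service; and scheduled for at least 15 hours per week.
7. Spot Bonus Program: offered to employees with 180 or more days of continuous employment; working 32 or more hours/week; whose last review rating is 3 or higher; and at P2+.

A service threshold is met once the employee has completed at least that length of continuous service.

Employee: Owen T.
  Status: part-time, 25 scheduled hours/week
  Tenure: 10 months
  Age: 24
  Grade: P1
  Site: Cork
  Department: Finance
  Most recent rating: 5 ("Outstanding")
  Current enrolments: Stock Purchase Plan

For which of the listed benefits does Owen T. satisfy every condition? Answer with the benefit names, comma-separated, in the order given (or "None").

Professional Development Fund — service 10 months ≥ 120 days ✓; site Cork ✗ (not Dayton, Fresno, or Omaha) → not eligible.
Paid Family Leave — status part-time ✓ (not excluded); service 10 months < 2 years (≈730 days) ✗ → not eligible.
Stock Purchase Plan — status part-time ✓; service 10 months ≥ 90 days ✓; age 24 ≥ 18 ✓; rating 5 ≥ 3 ✓ → eligible.
Supplemental Life Insurance — service 10 months < 12 months ✗ → not eligible.
Internet Stipend — service 10 months ≥ 2 months ✓; 25 hrs/wk ≥ 15 ✓; age 24 < 25 ✗ → not eligible.
Vision Plan — status part-time ✓; service 10 months < 12 months ✗ → not eligible.
Spot Bonus Program — service 10 months ≥ 180 days ✓; 25 hrs/wk < 32 ✗ → not eligible.

Stock Purchase Plan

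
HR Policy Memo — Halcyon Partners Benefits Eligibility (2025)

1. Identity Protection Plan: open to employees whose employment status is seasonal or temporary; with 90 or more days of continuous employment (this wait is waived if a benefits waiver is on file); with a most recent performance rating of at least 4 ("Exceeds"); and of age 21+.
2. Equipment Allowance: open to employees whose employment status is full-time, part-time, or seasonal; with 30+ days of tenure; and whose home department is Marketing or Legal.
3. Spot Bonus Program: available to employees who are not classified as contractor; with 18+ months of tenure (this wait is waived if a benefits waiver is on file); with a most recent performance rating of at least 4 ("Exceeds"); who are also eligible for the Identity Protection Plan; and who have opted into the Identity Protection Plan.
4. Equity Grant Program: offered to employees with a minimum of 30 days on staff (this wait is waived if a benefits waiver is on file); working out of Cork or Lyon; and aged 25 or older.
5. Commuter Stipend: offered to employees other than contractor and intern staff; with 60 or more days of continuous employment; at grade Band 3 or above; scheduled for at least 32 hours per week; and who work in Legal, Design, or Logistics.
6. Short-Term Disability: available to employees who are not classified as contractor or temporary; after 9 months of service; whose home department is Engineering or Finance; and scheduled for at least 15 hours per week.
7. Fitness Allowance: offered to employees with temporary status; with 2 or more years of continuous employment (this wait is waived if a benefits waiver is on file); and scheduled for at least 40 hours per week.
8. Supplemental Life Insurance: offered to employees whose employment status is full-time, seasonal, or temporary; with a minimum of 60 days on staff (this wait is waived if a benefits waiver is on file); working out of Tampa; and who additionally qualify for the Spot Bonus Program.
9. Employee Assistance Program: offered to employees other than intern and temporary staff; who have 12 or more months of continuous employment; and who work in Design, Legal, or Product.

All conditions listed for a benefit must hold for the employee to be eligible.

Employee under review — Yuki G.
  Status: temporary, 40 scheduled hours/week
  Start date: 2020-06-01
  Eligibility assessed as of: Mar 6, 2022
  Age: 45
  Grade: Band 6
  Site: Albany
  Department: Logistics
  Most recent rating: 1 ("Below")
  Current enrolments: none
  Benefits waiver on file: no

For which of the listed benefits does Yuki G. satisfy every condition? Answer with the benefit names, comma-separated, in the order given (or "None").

Service from 2020-06-01 to Mar 6, 2022: 643 days.
Identity Protection Plan — status temporary ✓; no waiver, service 643 days ≥ 90 days ✓; rating 1 < 4 ✗ → not eligible.
Equipment Allowance — status temporary ✗ (requires full-time, part-time, or seasonal) → not eligible.
Spot Bonus Program — status temporary ✓ (not excluded); no waiver, service 643 days ≥ 18 months (≈540 days) ✓; rating 1 < 4 ✗ → not eligible.
Equity Grant Program — no waiver, service 643 days ≥ 30 days ✓; site Albany ✗ (not Cork or Lyon) → not eligible.
Commuter Stipend — status temporary ✓ (not excluded); service 643 days ≥ 60 days ✓; grade Band 6 ≥ Band 3 ✓; 40 hrs/wk ≥ 32 ✓; dept Logistics ✓ → eligible.
Short-Term Disability — status temporary ✗ (excluded) → not eligible.
Fitness Allowance — status temporary ✓; no waiver, service 643 days < 2 years (≈730 days) ✗ → not eligible.
Supplemental Life Insurance — status temporary ✓; no waiver, service 643 days ≥ 60 days ✓; site Albany ✗ (not Tampa) → not eligible.
Employee Assistance Program — status temporary ✗ (excluded) → not eligible.

Commuter Stipend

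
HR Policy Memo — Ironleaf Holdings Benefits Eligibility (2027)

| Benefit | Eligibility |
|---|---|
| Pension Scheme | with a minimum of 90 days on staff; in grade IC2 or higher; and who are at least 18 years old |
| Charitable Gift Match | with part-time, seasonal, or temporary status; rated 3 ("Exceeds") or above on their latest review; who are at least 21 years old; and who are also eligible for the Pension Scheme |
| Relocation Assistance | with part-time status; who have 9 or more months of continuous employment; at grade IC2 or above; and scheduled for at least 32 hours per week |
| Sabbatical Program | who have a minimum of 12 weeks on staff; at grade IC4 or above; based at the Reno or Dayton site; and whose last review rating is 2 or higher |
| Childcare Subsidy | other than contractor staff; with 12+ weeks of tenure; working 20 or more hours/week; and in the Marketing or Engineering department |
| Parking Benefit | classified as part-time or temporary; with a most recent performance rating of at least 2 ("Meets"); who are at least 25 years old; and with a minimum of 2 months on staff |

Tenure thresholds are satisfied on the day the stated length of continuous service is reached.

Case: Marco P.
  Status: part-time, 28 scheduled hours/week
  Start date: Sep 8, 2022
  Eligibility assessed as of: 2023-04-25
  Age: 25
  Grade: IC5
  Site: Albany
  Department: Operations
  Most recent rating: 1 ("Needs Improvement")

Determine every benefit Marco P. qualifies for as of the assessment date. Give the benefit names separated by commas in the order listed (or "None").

Pension Scheme

Service from Sep 8, 2022 to 2023-04-25: 229 days.
Pension Scheme — service 229 days ≥ 90 days ✓; grade IC5 ≥ IC2 ✓; age 25 ≥ 18 ✓ → eligible.
Charitable Gift Match — status part-time ✓; rating 1 < 3 ✗ → not eligible.
Relocation Assistance — status part-time ✓; service 229 days < 9 months (≈270 days) ✗ → not eligible.
Sabbatical Program — service 229 days ≥ 12 weeks (≈84 days) ✓; grade IC5 ≥ IC4 ✓; site Albany ✗ (not Reno or Dayton) → not eligible.
Childcare Subsidy — status part-time ✓ (not excluded); service 229 days ≥ 12 weeks (≈84 days) ✓; 28 hrs/wk ≥ 20 ✓; dept Operations ✗ → not eligible.
Parking Benefit — status part-time ✓; rating 1 < 2 ✗ → not eligible.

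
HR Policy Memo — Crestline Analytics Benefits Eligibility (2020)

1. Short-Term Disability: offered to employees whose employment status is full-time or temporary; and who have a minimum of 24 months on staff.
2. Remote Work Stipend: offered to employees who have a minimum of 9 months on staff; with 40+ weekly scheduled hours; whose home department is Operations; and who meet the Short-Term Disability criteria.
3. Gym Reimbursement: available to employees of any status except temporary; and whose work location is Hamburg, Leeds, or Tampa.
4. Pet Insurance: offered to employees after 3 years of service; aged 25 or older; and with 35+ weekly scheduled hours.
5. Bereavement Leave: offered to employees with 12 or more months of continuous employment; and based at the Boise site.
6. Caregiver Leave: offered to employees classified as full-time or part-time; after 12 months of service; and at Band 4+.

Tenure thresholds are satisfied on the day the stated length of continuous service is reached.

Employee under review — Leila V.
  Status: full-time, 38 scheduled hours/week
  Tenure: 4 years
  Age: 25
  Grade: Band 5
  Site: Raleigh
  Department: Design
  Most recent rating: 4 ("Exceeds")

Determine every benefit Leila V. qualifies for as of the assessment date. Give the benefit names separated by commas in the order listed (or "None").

Short-Term Disability, Pet Insurance, Caregiver Leave

Short-Term Disability — status full-time ✓; service 4 years ≥ 24 months (≈720 days) ✓ → eligible.
Remote Work Stipend — service 4 years ≥ 9 months (≈270 days) ✓; 38 hrs/wk < 40 ✗ → not eligible.
Gym Reimbursement — status full-time ✓ (not excluded); site Raleigh ✗ (not Hamburg, Leeds, or Tampa) → not eligible.
Pet Insurance — service 4 years ≥ 3 years ✓; age 25 ≥ 25 ✓; 38 hrs/wk ≥ 35 ✓ → eligible.
Bereavement Leave — service 4 years ≥ 12 months (≈360 days) ✓; site Raleigh ✗ (not Boise) → not eligible.
Caregiver Leave — status full-time ✓; service 4 years ≥ 12 months (≈360 days) ✓; grade Band 5 ≥ Band 4 ✓ → eligible.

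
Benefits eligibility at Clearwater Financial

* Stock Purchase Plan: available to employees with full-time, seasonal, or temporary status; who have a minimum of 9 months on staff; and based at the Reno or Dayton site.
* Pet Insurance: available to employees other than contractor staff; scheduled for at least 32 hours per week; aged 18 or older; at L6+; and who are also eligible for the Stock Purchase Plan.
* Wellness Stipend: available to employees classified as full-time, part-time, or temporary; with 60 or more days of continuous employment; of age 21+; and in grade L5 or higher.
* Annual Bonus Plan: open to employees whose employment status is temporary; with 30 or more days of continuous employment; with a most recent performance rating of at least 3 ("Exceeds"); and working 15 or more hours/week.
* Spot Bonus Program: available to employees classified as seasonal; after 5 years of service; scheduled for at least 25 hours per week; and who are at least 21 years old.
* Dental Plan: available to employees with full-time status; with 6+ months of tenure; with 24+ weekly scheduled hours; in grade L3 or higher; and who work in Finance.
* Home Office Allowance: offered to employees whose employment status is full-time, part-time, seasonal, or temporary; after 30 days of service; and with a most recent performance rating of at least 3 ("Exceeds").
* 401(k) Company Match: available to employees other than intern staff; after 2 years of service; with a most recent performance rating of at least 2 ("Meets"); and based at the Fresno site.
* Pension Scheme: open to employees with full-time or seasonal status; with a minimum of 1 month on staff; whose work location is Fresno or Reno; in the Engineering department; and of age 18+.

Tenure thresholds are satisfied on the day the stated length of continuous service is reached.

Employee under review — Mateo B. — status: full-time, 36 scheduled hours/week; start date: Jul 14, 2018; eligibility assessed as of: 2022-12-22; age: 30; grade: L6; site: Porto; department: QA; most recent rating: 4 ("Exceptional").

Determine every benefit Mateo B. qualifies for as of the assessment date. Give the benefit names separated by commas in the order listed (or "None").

Service from Jul 14, 2018 to 2022-12-22: 1622 days.
Stock Purchase Plan — status full-time ✓; service 1622 days ≥ 9 months (≈270 days) ✓; site Porto ✗ (not Reno or Dayton) → not eligible.
Pet Insurance — status full-time ✓ (not excluded); 36 hrs/wk ≥ 32 ✓; age 30 ≥ 18 ✓; grade L6 ≥ L6 ✓; not eligible for Stock Purchase Plan ✗ → not eligible.
Wellness Stipend — status full-time ✓; service 1622 days ≥ 60 days ✓; age 30 ≥ 21 ✓; grade L6 ≥ L5 ✓ → eligible.
Annual Bonus Plan — status full-time ✗ (requires temporary) → not eligible.
Spot Bonus Program — status full-time ✗ (requires seasonal) → not eligible.
Dental Plan — status full-time ✓; service 1622 days ≥ 6 months (≈180 days) ✓; 36 hrs/wk ≥ 24 ✓; grade L6 ≥ L3 ✓; dept QA ✗ → not eligible.
Home Office Allowance — status full-time ✓; service 1622 days ≥ 30 days ✓; rating 4 ≥ 3 ✓ → eligible.
401(k) Company Match — status full-time ✓ (not excluded); service 1622 days ≥ 2 years (≈730 days) ✓; rating 4 ≥ 2 ✓; site Porto ✗ (not Fresno) → not eligible.
Pension Scheme — status full-time ✓; service 1622 days ≥ 1 month (≈30 days) ✓; site Porto ✗ (not Fresno or Reno) → not eligible.

Wellness Stipend, Home Office Allowance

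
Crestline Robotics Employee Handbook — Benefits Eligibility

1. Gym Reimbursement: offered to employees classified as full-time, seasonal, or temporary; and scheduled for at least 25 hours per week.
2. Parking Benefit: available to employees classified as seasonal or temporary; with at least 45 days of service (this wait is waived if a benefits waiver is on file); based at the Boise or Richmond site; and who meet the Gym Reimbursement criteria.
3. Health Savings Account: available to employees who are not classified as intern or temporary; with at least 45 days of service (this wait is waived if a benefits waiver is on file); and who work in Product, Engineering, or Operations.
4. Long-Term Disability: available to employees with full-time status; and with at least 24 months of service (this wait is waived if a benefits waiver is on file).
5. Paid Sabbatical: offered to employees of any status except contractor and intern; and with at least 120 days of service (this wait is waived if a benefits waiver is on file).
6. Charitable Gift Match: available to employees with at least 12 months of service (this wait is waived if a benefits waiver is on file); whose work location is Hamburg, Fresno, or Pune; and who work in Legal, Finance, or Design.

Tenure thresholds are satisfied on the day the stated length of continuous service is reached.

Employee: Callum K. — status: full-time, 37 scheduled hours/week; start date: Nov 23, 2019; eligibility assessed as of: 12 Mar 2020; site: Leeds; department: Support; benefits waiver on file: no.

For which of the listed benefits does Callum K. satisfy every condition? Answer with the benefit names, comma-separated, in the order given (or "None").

Gym Reimbursement

Service from Nov 23, 2019 to 12 Mar 2020: 110 days.
Gym Reimbursement — status full-time ✓; 37 hrs/wk ≥ 25 ✓ → eligible.
Parking Benefit — status full-time ✗ (requires seasonal or temporary) → not eligible.
Health Savings Account — status full-time ✓ (not excluded); no waiver, service 110 days ≥ 45 days ✓; dept Support ✗ → not eligible.
Long-Term Disability — status full-time ✓; no waiver, service 110 days < 24 months (≈720 days) ✗ → not eligible.
Paid Sabbatical — status full-time ✓ (not excluded); no waiver, service 110 days < 120 days ✗ → not eligible.
Charitable Gift Match — no waiver, service 110 days < 12 months (≈360 days) ✗ → not eligible.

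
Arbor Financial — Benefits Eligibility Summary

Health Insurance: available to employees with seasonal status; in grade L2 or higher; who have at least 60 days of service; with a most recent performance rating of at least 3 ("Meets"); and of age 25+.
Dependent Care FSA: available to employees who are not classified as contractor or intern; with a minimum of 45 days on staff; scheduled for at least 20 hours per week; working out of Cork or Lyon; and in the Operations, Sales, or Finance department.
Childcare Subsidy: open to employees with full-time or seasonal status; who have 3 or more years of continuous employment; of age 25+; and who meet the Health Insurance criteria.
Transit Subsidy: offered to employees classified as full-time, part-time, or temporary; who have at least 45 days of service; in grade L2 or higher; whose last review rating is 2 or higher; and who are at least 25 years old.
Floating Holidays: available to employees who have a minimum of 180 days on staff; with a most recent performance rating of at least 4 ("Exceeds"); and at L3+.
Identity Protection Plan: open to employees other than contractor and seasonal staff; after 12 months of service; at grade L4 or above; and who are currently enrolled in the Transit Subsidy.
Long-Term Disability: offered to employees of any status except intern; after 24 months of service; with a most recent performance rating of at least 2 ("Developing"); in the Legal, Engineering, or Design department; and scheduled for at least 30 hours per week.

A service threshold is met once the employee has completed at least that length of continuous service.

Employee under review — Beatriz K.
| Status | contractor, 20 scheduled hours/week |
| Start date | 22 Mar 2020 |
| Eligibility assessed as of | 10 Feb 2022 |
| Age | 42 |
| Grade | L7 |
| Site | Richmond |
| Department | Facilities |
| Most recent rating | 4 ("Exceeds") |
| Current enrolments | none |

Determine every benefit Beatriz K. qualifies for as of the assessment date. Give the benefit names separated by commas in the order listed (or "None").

Floating Holidays

Service from 22 Mar 2020 to 10 Feb 2022: 690 days.
Health Insurance — status contractor ✗ (requires seasonal) → not eligible.
Dependent Care FSA — status contractor ✗ (excluded) → not eligible.
Childcare Subsidy — status contractor ✗ (requires full-time or seasonal) → not eligible.
Transit Subsidy — status contractor ✗ (requires full-time, part-time, or temporary) → not eligible.
Floating Holidays — service 690 days ≥ 180 days ✓; rating 4 ≥ 4 ✓; grade L7 ≥ L3 ✓ → eligible.
Identity Protection Plan — status contractor ✗ (excluded) → not eligible.
Long-Term Disability — status contractor ✓ (not excluded); service 690 days < 24 months (≈720 days) ✗ → not eligible.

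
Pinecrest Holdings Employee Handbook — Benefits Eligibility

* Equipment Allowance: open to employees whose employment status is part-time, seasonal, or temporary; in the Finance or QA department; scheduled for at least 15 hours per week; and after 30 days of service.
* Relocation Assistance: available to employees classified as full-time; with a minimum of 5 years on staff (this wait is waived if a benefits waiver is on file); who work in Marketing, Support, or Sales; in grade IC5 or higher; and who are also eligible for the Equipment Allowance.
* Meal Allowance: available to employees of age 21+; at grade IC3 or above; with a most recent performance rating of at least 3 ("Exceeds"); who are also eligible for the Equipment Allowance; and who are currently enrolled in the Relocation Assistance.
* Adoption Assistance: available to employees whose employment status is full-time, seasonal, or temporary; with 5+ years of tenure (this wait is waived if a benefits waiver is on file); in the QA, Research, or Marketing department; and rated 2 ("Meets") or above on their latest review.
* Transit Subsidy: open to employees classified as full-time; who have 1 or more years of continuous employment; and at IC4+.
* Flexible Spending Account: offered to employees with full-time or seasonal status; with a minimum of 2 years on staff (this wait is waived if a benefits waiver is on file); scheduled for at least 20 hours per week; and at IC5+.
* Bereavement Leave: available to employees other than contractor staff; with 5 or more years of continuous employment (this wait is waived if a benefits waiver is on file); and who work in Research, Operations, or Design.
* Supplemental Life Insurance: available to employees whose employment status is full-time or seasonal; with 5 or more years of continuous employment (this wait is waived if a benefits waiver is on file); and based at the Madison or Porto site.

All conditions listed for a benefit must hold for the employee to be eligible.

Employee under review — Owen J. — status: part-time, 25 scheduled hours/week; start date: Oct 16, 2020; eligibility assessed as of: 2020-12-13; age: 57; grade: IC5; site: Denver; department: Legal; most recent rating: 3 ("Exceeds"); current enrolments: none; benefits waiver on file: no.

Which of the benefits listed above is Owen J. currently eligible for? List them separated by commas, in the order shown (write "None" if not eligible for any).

None

Service from Oct 16, 2020 to 2020-12-13: 58 days.
Equipment Allowance — status part-time ✓; dept Legal ✗ → not eligible.
Relocation Assistance — status part-time ✗ (requires full-time) → not eligible.
Meal Allowance — age 57 ≥ 21 ✓; grade IC5 ≥ IC3 ✓; rating 3 ≥ 3 ✓; not eligible for Equipment Allowance ✗ → not eligible.
Adoption Assistance — status part-time ✗ (requires full-time, seasonal, or temporary) → not eligible.
Transit Subsidy — status part-time ✗ (requires full-time) → not eligible.
Flexible Spending Account — status part-time ✗ (requires full-time or seasonal) → not eligible.
Bereavement Leave — status part-time ✓ (not excluded); no waiver, service 58 days < 5 years (≈1825 days) ✗ → not eligible.
Supplemental Life Insurance — status part-time ✗ (requires full-time or seasonal) → not eligible.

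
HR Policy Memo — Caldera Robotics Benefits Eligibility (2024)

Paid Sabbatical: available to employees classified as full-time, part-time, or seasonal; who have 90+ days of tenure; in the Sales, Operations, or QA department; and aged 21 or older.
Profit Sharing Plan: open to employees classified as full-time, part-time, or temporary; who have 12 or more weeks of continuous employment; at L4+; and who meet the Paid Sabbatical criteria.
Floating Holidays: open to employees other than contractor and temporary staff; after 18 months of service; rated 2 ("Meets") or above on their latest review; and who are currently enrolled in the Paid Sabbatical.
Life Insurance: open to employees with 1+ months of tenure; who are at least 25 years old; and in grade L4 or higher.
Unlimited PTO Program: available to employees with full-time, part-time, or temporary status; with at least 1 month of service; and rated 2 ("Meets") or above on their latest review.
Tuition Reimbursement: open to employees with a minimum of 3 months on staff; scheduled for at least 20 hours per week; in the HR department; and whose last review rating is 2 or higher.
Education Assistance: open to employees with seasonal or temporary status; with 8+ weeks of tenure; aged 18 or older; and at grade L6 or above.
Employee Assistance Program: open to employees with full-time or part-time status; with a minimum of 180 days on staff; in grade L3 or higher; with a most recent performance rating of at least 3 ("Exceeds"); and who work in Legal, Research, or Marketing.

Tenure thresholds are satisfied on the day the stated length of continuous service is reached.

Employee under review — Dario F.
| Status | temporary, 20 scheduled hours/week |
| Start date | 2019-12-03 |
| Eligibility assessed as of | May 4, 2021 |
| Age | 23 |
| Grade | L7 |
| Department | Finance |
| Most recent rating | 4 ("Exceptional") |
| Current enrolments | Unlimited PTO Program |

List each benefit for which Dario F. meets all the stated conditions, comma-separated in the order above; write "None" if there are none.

Service from 2019-12-03 to May 4, 2021: 518 days.
Paid Sabbatical — status temporary ✗ (requires full-time, part-time, or seasonal) → not eligible.
Profit Sharing Plan — status temporary ✓; service 518 days ≥ 12 weeks (≈84 days) ✓; grade L7 ≥ L4 ✓; not eligible for Paid Sabbatical ✗ → not eligible.
Floating Holidays — status temporary ✗ (excluded) → not eligible.
Life Insurance — service 518 days ≥ 1 month (≈30 days) ✓; age 23 < 25 ✗ → not eligible.
Unlimited PTO Program — status temporary ✓; service 518 days ≥ 1 month (≈30 days) ✓; rating 4 ≥ 2 ✓ → eligible.
Tuition Reimbursement — service 518 days ≥ 3 months (≈90 days) ✓; 20 hrs/wk ≥ 20 ✓; dept Finance ✗ → not eligible.
Education Assistance — status temporary ✓; service 518 days ≥ 8 weeks (≈56 days) ✓; age 23 ≥ 18 ✓; grade L7 ≥ L6 ✓ → eligible.
Employee Assistance Program — status temporary ✗ (requires full-time or part-time) → not eligible.

Unlimited PTO Program, Education Assistance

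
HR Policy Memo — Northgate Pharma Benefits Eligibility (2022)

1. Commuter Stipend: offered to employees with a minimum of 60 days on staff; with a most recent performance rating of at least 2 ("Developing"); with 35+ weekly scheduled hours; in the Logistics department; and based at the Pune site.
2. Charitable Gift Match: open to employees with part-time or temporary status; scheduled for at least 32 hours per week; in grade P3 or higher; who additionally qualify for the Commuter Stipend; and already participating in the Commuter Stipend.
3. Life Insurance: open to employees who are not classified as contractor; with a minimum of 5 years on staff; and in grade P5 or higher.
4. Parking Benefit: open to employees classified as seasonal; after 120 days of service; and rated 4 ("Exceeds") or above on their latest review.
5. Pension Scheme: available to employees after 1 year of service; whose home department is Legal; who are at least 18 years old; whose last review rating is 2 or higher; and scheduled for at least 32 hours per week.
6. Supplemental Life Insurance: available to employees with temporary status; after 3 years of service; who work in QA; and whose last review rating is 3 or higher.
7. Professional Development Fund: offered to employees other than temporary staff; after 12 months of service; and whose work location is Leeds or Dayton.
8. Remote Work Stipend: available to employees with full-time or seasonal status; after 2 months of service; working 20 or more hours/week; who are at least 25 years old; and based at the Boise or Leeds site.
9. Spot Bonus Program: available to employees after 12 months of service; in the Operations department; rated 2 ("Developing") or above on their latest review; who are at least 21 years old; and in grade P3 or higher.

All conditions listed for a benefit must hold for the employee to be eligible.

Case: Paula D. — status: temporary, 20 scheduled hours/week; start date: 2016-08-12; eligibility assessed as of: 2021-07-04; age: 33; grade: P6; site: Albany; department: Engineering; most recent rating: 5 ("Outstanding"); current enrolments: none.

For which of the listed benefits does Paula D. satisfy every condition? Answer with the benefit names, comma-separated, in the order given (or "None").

None

Service from 2016-08-12 to 2021-07-04: 1787 days.
Commuter Stipend — service 1787 days ≥ 60 days ✓; rating 5 ≥ 2 ✓; 20 hrs/wk < 35 ✗ → not eligible.
Charitable Gift Match — status temporary ✓; 20 hrs/wk < 32 ✗ → not eligible.
Life Insurance — status temporary ✓ (not excluded); service 1787 days < 5 years (≈1825 days) ✗ → not eligible.
Parking Benefit — status temporary ✗ (requires seasonal) → not eligible.
Pension Scheme — service 1787 days ≥ 1 year (≈365 days) ✓; dept Engineering ✗ → not eligible.
Supplemental Life Insurance — status temporary ✓; service 1787 days ≥ 3 years (≈1095 days) ✓; dept Engineering ✗ → not eligible.
Professional Development Fund — status temporary ✗ (excluded) → not eligible.
Remote Work Stipend — status temporary ✗ (requires full-time or seasonal) → not eligible.
Spot Bonus Program — service 1787 days ≥ 12 months (≈360 days) ✓; dept Engineering ✗ → not eligible.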